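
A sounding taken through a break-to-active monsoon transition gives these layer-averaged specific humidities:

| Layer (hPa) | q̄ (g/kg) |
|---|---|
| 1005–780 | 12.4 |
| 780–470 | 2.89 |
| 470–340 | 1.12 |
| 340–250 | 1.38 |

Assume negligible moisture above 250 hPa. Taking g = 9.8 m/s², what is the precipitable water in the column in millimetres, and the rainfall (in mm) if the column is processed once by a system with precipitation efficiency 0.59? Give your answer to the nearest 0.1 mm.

Precipitable water is the column-integrated vapour mass per unit area: PW = (1/g) Σ q̄ Δp, with q in kg/kg and Δp in Pa (1 kg/m² of water = 1 mm).
Layer 1005–780 hPa: Δp = 225 hPa = 22500 Pa, q̄ = 0.0124 kg/kg → 0.0124 × 22500 / 9.8 = 28.47 mm
Layer 780–470 hPa: Δp = 310 hPa = 31000 Pa, q̄ = 0.00289 kg/kg → 0.00289 × 31000 / 9.8 = 9.14 mm
Layer 470–340 hPa: Δp = 130 hPa = 13000 Pa, q̄ = 0.00112 kg/kg → 0.00112 × 13000 / 9.8 = 1.49 mm
Layer 340–250 hPa: Δp = 90 hPa = 9000 Pa, q̄ = 0.00138 kg/kg → 0.00138 × 9000 / 9.8 = 1.27 mm
PW = 28.47 + 9.14 + 1.49 + 1.27 = 40.37 ≈ 40.4 mm.
Rainfall = ε × PW = 0.59 × 40.4 = 23.8 mm.

PW ≈ 40.4 mm; rainfall ≈ 23.8 mm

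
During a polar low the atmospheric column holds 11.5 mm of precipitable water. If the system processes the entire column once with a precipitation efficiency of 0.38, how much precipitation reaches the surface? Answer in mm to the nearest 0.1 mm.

precipitation ≈ 4.4 mm

Precipitation = ε × PW = 0.38 × 11.5 = 4.4 mm.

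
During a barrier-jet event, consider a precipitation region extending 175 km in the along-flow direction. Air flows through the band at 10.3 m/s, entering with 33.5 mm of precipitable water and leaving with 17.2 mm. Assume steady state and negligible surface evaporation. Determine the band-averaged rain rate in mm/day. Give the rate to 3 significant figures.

R ≈ 82.9 mm/day

Column moisture flux per unit crosswind length is F = V × PW.
Inflow: F_in = 10.3 × 33.5 = 345.05 mm·m/s
Outflow: F_out = 10.3 × 17.2 = 177.16 mm·m/s
Steady-state rate R = (F_in − F_out)/L = (345.05 − 177.16) / 175000 m = 9.594e-04 mm/s.
R = 9.594e-04 × 3600 × 24 = 82.9 mm/day.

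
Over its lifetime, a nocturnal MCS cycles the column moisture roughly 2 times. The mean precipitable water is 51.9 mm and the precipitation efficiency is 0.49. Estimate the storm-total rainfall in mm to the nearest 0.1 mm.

Each cycle deposits ε × PW = 0.49 × 51.9 = 25.431 mm.
Over 2 cycles: 2 × 25.431 = 50.9 mm.

rainfall ≈ 50.9 mm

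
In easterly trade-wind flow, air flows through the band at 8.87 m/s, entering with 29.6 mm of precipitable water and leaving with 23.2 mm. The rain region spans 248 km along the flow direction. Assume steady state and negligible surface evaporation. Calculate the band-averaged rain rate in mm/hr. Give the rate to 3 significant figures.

Column moisture flux per unit crosswind length is F = V × PW.
Inflow: F_in = 8.87 × 29.6 = 262.552 mm·m/s
Outflow: F_out = 8.87 × 23.2 = 205.784 mm·m/s
Steady-state rate R = (F_in − F_out)/L = (262.552 − 205.784) / 248000 m = 2.289e-04 mm/s.
R = 2.289e-04 × 3600 = 0.824 mm/hr.

R ≈ 0.824 mm/hr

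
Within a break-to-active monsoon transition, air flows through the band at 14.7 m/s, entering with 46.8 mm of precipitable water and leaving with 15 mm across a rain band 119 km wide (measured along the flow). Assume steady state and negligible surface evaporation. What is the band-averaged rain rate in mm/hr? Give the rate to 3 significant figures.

Column moisture flux per unit crosswind length is F = V × PW.
Inflow: F_in = 14.7 × 46.8 = 687.96 mm·m/s
Outflow: F_out = 14.7 × 15 = 220.5 mm·m/s
Steady-state rate R = (F_in − F_out)/L = (687.96 − 220.5) / 119000 m = 3.928e-03 mm/s.
R = 3.928e-03 × 3600 = 14.1 mm/hr.

R ≈ 14.1 mm/hr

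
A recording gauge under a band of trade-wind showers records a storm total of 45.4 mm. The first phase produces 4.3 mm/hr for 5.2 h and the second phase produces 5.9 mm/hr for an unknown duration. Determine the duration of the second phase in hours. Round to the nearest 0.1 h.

Known phases: 4.3 × 5.2 = 22.36 mm.
Remaining depth = 45.4 − 22.36 = 23.04 mm.
Duration = 23.04 / 5.9 = 3.9 h.

duration ≈ 3.9 h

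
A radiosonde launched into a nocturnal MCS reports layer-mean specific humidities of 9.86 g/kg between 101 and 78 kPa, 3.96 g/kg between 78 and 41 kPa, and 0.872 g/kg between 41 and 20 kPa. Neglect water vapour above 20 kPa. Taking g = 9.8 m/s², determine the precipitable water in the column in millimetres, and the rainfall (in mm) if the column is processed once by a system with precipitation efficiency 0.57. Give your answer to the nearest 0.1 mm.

PW ≈ 40.0 mm; rainfall ≈ 22.8 mm

Precipitable water is the column-integrated vapour mass per unit area: PW = (1/g) Σ q̄ Δp, with q in kg/kg and Δp in Pa (1 kg/m² of water = 1 mm).
Layer 101–78 kPa: Δp = 230 hPa = 23000 Pa, q̄ = 0.00986 kg/kg → 0.00986 × 23000 / 9.8 = 23.14 mm
Layer 78–41 kPa: Δp = 370 hPa = 37000 Pa, q̄ = 0.00396 kg/kg → 0.00396 × 37000 / 9.8 = 14.95 mm
Layer 41–20 kPa: Δp = 210 hPa = 21000 Pa, q̄ = 0.000872 kg/kg → 0.000872 × 21000 / 9.8 = 1.87 mm
PW = 23.14 + 14.95 + 1.87 = 39.96 ≈ 40.0 mm.
Rainfall = ε × PW = 0.57 × 40.0 = 22.8 mm.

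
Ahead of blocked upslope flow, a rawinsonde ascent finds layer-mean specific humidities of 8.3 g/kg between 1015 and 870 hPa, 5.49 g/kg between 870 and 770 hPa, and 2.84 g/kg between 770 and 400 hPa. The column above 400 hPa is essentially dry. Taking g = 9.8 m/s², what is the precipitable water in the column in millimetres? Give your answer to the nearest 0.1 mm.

PW ≈ 28.6 mm

Precipitable water is the column-integrated vapour mass per unit area: PW = (1/g) Σ q̄ Δp, with q in kg/kg and Δp in Pa (1 kg/m² of water = 1 mm).
Layer 1015–870 hPa: Δp = 145 hPa = 14500 Pa, q̄ = 0.0083 kg/kg → 0.0083 × 14500 / 9.8 = 12.28 mm
Layer 870–770 hPa: Δp = 100 hPa = 10000 Pa, q̄ = 0.00549 kg/kg → 0.00549 × 10000 / 9.8 = 5.60 mm
Layer 770–400 hPa: Δp = 370 hPa = 37000 Pa, q̄ = 0.00284 kg/kg → 0.00284 × 37000 / 9.8 = 10.72 mm
PW = 12.28 + 5.60 + 10.72 = 28.60 ≈ 28.6 mm.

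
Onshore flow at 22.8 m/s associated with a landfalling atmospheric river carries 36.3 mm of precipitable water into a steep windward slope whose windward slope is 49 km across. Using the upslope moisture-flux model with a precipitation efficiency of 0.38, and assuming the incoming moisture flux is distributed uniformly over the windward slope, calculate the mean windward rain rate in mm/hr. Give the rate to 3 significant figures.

Incoming column moisture flux per unit ridge length: F = V × PW = 22.8 × 36.3 = 827.64 mm·m/s.
Spread over the 49 km slope with efficiency ε = 0.38: R = ε·F/W = 0.38 × 827.64 / 49000 m = 6.418e-03 mm/s.
R = 6.418e-03 × 3600 = 23.1 mm/hr.

R ≈ 23.1 mm/hr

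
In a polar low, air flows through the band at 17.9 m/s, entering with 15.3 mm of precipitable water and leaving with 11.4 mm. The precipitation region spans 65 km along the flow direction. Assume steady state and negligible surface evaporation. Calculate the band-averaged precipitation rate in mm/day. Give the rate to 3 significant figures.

R ≈ 92.8 mm/day

Column moisture flux per unit crosswind length is F = V × PW.
Inflow: F_in = 17.9 × 15.3 = 273.87 mm·m/s
Outflow: F_out = 17.9 × 11.4 = 204.06 mm·m/s
Steady-state rate R = (F_in − F_out)/L = (273.87 − 204.06) / 65000 m = 1.074e-03 mm/s.
R = 1.074e-03 × 3600 × 24 = 92.8 mm/day.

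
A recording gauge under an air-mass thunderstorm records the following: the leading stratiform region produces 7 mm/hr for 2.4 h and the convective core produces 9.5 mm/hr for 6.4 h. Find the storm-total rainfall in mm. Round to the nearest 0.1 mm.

total ≈ 77.6 mm

Total = Σ Rᵢ Δtᵢ = 7 × 2.4 + 9.5 × 6.4
      = 16.8 + 60.8 = 77.6 mm.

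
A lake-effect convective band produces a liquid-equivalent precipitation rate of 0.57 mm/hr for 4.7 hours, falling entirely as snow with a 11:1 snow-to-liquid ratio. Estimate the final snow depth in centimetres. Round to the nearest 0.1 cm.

Liquid-equivalent depth = 0.57 × 4.7 = 2.679 mm.
Snow depth = 2.679 mm × 11 = 29.469 mm = 2.9 cm.

snow depth ≈ 2.9 cm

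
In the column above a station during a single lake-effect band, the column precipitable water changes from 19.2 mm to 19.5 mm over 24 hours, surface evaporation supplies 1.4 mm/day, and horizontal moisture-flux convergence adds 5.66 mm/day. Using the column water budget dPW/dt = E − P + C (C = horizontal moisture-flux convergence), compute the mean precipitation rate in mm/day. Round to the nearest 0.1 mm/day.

P ≈ 6.8 mm/day

dPW/dt = (19.5 − 19.2) mm / (24/24 day) = +0.300 mm/day.
P = E + C − dPW/dt = 1.4 + (5.66) − (+0.300) = 6.8 mm/day.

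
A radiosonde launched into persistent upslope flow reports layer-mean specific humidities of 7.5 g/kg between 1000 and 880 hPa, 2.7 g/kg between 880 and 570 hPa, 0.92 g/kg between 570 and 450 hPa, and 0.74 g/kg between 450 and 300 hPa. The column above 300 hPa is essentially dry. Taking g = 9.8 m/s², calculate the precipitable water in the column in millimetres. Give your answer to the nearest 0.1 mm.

PW ≈ 20.0 mm

Precipitable water is the column-integrated vapour mass per unit area: PW = (1/g) Σ q̄ Δp, with q in kg/kg and Δp in Pa (1 kg/m² of water = 1 mm).
Layer 1000–880 hPa: Δp = 120 hPa = 12000 Pa, q̄ = 0.0075 kg/kg → 0.0075 × 12000 / 9.8 = 9.18 mm
Layer 880–570 hPa: Δp = 310 hPa = 31000 Pa, q̄ = 0.0027 kg/kg → 0.0027 × 31000 / 9.8 = 8.54 mm
Layer 570–450 hPa: Δp = 120 hPa = 12000 Pa, q̄ = 0.00092 kg/kg → 0.00092 × 12000 / 9.8 = 1.13 mm
Layer 450–300 hPa: Δp = 150 hPa = 15000 Pa, q̄ = 0.00074 kg/kg → 0.00074 × 15000 / 9.8 = 1.13 mm
PW = 9.18 + 8.54 + 1.13 + 1.13 = 19.98 ≈ 20.0 mm.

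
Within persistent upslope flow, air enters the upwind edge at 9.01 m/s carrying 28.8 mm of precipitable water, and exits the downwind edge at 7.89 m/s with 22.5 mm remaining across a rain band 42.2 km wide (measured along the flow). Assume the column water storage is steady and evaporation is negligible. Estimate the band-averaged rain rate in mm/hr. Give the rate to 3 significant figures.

Column moisture flux per unit crosswind length is F = V × PW.
Inflow: F_in = 9.01 × 28.8 = 259.488 mm·m/s
Outflow: F_out = 7.89 × 22.5 = 177.525 mm·m/s
Steady-state rate R = (F_in − F_out)/L = (259.488 − 177.525) / 42200 m = 1.942e-03 mm/s.
R = 1.942e-03 × 3600 = 6.99 mm/hr.

R ≈ 6.99 mm/hr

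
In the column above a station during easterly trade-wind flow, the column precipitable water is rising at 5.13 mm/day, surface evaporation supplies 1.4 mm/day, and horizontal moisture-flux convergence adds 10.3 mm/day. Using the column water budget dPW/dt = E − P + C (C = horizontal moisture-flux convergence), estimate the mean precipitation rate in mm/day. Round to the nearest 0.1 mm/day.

P ≈ 6.6 mm/day

dPW/dt = +5.13 mm/day.
P = E + C − dPW/dt = 1.4 + (10.3) − (+5.13) = 6.6 mm/day.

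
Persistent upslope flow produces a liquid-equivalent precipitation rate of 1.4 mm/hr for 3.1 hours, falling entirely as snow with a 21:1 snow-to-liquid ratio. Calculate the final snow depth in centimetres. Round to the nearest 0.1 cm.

Liquid-equivalent depth = 1.4 × 3.1 = 4.34 mm.
Snow depth = 4.34 mm × 21 = 91.14 mm = 9.1 cm.

snow depth ≈ 9.1 cm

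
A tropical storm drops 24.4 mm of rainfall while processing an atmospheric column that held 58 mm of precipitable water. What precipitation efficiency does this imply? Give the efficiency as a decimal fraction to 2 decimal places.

ε ≈ 0.42

ε = rainfall / PW = 24.4 / 58 = 0.42.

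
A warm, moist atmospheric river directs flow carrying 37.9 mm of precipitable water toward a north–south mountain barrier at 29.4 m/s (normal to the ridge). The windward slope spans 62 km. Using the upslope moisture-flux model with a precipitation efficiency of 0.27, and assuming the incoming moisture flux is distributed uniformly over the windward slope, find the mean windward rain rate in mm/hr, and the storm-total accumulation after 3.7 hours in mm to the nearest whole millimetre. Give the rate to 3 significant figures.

R ≈ 17.5 mm/hr; total ≈ 65 mm

Incoming column moisture flux per unit ridge length: F = V × PW = 29.4 × 37.9 = 1114.26 mm·m/s.
Spread over the 62 km slope with efficiency ε = 0.27: R = ε·F/W = 0.27 × 1114.26 / 62000 m = 4.852e-03 mm/s.
R = 4.852e-03 × 3600 = 17.5 mm/hr.
Over 3.7 h: total = 17.5 × 3.7 = 64.75 ≈ 65 mm.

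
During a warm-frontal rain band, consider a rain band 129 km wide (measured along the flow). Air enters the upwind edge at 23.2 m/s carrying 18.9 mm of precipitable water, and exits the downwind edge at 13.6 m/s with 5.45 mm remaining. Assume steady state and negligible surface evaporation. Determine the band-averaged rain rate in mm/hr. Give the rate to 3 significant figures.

R ≈ 10.2 mm/hr

Column moisture flux per unit crosswind length is F = V × PW.
Inflow: F_in = 23.2 × 18.9 = 438.48 mm·m/s
Outflow: F_out = 13.6 × 5.45 = 74.12 mm·m/s
Steady-state rate R = (F_in − F_out)/L = (438.48 − 74.12) / 129000 m = 2.824e-03 mm/s.
R = 2.824e-03 × 3600 = 10.2 mm/hr.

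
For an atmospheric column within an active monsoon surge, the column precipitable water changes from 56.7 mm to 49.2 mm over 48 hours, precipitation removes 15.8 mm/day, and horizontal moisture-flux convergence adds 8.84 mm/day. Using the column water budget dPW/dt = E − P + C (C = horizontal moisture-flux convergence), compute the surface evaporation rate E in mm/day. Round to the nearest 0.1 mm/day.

E ≈ 3.2 mm/day

dPW/dt = (49.2 − 56.7) mm / (48/24 day) = -3.750 mm/day.
E = dPW/dt + P − C = (-3.750) + 15.8 − (8.84) = 3.2 mm/day.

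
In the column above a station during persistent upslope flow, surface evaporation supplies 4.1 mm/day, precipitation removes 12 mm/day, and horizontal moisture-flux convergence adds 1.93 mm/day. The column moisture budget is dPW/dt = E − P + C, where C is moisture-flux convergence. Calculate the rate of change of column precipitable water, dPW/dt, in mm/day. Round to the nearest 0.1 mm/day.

dPW/dt ≈ -6.0 mm/day

dPW/dt = E − P + C = 4.1 − 12 + (1.93) = -6.0 mm/day.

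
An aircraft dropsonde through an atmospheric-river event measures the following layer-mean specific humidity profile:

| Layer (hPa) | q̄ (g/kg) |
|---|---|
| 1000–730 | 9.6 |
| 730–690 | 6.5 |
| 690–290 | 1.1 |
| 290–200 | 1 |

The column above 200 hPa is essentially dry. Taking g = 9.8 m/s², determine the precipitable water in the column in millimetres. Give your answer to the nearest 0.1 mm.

PW ≈ 34.5 mm

Precipitable water is the column-integrated vapour mass per unit area: PW = (1/g) Σ q̄ Δp, with q in kg/kg and Δp in Pa (1 kg/m² of water = 1 mm).
Layer 1000–730 hPa: Δp = 270 hPa = 27000 Pa, q̄ = 0.0096 kg/kg → 0.0096 × 27000 / 9.8 = 26.45 mm
Layer 730–690 hPa: Δp = 40 hPa = 4000 Pa, q̄ = 0.0065 kg/kg → 0.0065 × 4000 / 9.8 = 2.65 mm
Layer 690–290 hPa: Δp = 400 hPa = 40000 Pa, q̄ = 0.0011 kg/kg → 0.0011 × 40000 / 9.8 = 4.49 mm
Layer 290–200 hPa: Δp = 90 hPa = 9000 Pa, q̄ = 0.001 kg/kg → 0.001 × 9000 / 9.8 = 0.92 mm
PW = 26.45 + 2.65 + 4.49 + 0.92 = 34.51 ≈ 34.5 mm.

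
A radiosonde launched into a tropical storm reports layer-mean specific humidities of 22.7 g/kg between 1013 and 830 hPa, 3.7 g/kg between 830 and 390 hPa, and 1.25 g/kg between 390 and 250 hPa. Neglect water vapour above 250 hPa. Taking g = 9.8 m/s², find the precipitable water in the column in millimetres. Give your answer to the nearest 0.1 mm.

Precipitable water is the column-integrated vapour mass per unit area: PW = (1/g) Σ q̄ Δp, with q in kg/kg and Δp in Pa (1 kg/m² of water = 1 mm).
Layer 1013–830 hPa: Δp = 183 hPa = 18300 Pa, q̄ = 0.0227 kg/kg → 0.0227 × 18300 / 9.8 = 42.39 mm
Layer 830–390 hPa: Δp = 440 hPa = 44000 Pa, q̄ = 0.0037 kg/kg → 0.0037 × 44000 / 9.8 = 16.61 mm
Layer 390–250 hPa: Δp = 140 hPa = 14000 Pa, q̄ = 0.00125 kg/kg → 0.00125 × 14000 / 9.8 = 1.79 mm
PW = 42.39 + 16.61 + 1.79 = 60.79 ≈ 60.8 mm.

PW ≈ 60.8 mm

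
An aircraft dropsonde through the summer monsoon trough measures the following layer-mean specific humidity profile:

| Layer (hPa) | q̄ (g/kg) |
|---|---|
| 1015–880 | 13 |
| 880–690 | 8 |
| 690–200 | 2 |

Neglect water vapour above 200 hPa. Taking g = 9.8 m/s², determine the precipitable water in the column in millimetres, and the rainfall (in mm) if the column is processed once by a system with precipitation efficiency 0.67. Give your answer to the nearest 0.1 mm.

PW ≈ 43.4 mm; rainfall ≈ 29.1 mm

Precipitable water is the column-integrated vapour mass per unit area: PW = (1/g) Σ q̄ Δp, with q in kg/kg and Δp in Pa (1 kg/m² of water = 1 mm).
Layer 1015–880 hPa: Δp = 135 hPa = 13500 Pa, q̄ = 0.013 kg/kg → 0.013 × 13500 / 9.8 = 17.91 mm
Layer 880–690 hPa: Δp = 190 hPa = 19000 Pa, q̄ = 0.008 kg/kg → 0.008 × 19000 / 9.8 = 15.51 mm
Layer 690–200 hPa: Δp = 490 hPa = 49000 Pa, q̄ = 0.002 kg/kg → 0.002 × 49000 / 9.8 = 10.00 mm
PW = 17.91 + 15.51 + 10.00 = 43.42 ≈ 43.4 mm.
Rainfall = ε × PW = 0.67 × 43.4 = 29.1 mm.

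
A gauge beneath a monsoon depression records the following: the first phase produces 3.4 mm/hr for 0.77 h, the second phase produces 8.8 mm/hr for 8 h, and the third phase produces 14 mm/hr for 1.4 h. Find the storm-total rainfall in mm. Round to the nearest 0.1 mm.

Total = Σ Rᵢ Δtᵢ = 3.4 × 0.77 + 8.8 × 8 + 14 × 1.4
      = 2.618 + 70.4 + 19.6 = 92.6 mm.

total ≈ 92.6 mm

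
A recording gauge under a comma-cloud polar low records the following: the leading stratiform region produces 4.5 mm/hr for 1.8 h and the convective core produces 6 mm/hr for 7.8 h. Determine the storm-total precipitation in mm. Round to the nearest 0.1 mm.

Total = Σ Rᵢ Δtᵢ = 4.5 × 1.8 + 6 × 7.8
      = 8.1 + 46.8 = 54.9 mm.

total ≈ 54.9 mm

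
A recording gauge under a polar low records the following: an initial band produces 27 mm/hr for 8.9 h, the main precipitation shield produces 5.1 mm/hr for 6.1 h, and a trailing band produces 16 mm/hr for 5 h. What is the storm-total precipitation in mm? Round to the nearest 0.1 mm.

Total = Σ Rᵢ Δtᵢ = 27 × 8.9 + 5.1 × 6.1 + 16 × 5
      = 240.3 + 31.11 + 80 = 351.4 mm.

total ≈ 351.4 mm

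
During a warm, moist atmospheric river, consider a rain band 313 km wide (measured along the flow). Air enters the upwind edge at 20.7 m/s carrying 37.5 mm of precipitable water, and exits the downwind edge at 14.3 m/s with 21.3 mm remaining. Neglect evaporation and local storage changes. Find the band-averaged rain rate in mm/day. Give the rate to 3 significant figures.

Column moisture flux per unit crosswind length is F = V × PW.
Inflow: F_in = 20.7 × 37.5 = 776.25 mm·m/s
Outflow: F_out = 14.3 × 21.3 = 304.59 mm·m/s
Steady-state rate R = (F_in − F_out)/L = (776.25 − 304.59) / 313000 m = 1.507e-03 mm/s.
R = 1.507e-03 × 3600 × 24 = 130 mm/day.

R ≈ 130 mm/day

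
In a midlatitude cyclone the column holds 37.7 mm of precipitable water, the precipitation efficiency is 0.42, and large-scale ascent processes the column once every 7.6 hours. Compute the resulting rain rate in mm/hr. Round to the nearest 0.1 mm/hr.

Each overturning extracts ε × PW = 0.42 × 37.7 = 15.834 mm.
Rate = ε·PW / τ = 15.834 / 7.6 h = 2.1 mm/hr.

R ≈ 2.1 mm/hr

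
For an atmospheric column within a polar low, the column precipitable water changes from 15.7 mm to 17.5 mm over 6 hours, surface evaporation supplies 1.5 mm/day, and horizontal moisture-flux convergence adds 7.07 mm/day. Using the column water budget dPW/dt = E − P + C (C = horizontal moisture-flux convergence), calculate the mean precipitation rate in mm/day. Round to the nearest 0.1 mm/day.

P ≈ 1.4 mm/day

dPW/dt = (17.5 − 15.7) mm / (6/24 day) = +7.200 mm/day.
P = E + C − dPW/dt = 1.5 + (7.07) − (+7.200) = 1.4 mm/day.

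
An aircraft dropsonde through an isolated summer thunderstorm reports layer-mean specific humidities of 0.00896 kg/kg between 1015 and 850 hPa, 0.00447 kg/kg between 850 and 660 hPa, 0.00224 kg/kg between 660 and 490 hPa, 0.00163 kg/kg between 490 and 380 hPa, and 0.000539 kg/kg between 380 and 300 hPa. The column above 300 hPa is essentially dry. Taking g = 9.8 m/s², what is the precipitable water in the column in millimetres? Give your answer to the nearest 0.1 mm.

PW ≈ 29.9 mm

Precipitable water is the column-integrated vapour mass per unit area: PW = (1/g) Σ q̄ Δp, with q in kg/kg and Δp in Pa (1 kg/m² of water = 1 mm).
Layer 1015–850 hPa: Δp = 165 hPa = 16500 Pa, q̄ = 0.00896 kg/kg → 0.00896 × 16500 / 9.8 = 15.09 mm
Layer 850–660 hPa: Δp = 190 hPa = 19000 Pa, q̄ = 0.00447 kg/kg → 0.00447 × 19000 / 9.8 = 8.67 mm
Layer 660–490 hPa: Δp = 170 hPa = 17000 Pa, q̄ = 0.00224 kg/kg → 0.00224 × 17000 / 9.8 = 3.89 mm
Layer 490–380 hPa: Δp = 110 hPa = 11000 Pa, q̄ = 0.00163 kg/kg → 0.00163 × 11000 / 9.8 = 1.83 mm
Layer 380–300 hPa: Δp = 80 hPa = 8000 Pa, q̄ = 0.000539 kg/kg → 0.000539 × 8000 / 9.8 = 0.44 mm
PW = 15.09 + 8.67 + 3.89 + 1.83 + 0.44 = 29.92 ≈ 29.9 mm.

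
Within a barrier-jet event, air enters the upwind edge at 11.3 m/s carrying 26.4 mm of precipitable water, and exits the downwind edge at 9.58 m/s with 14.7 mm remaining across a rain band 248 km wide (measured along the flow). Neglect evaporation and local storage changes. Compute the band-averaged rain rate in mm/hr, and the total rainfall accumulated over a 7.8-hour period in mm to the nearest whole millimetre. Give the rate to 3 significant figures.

R ≈ 2.29 mm/hr; total ≈ 18 mm

Column moisture flux per unit crosswind length is F = V × PW.
Inflow: F_in = 11.3 × 26.4 = 298.32 mm·m/s
Outflow: F_out = 9.58 × 14.7 = 140.826 mm·m/s
Steady-state rate R = (F_in − F_out)/L = (298.32 − 140.826) / 248000 m = 6.351e-04 mm/s.
R = 6.351e-04 × 3600 = 2.29 mm/hr.
Over 7.8 h: total = 2.29 × 7.8 = 17.862 ≈ 18 mm.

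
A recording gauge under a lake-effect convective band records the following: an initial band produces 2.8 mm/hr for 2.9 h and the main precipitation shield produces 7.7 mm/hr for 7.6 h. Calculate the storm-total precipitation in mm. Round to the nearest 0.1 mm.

Total = Σ Rᵢ Δtᵢ = 2.8 × 2.9 + 7.7 × 7.6
      = 8.12 + 58.52 = 66.6 mm.

total ≈ 66.6 mm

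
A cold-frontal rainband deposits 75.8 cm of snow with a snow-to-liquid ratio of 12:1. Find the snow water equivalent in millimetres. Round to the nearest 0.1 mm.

SWE = snow depth / ratio = 75.8 cm / 12 = 6.317 cm = 63.2 mm.

SWE ≈ 63.2 mm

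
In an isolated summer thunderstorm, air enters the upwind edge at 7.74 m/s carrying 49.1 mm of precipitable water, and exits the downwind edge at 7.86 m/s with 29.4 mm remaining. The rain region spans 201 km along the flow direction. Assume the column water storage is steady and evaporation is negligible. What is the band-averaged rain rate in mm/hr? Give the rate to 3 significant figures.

R ≈ 2.67 mm/hr

Column moisture flux per unit crosswind length is F = V × PW.
Inflow: F_in = 7.74 × 49.1 = 380.034 mm·m/s
Outflow: F_out = 7.86 × 29.4 = 231.084 mm·m/s
Steady-state rate R = (F_in − F_out)/L = (380.034 − 231.084) / 201000 m = 7.410e-04 mm/s.
R = 7.410e-04 × 3600 = 2.67 mm/hr.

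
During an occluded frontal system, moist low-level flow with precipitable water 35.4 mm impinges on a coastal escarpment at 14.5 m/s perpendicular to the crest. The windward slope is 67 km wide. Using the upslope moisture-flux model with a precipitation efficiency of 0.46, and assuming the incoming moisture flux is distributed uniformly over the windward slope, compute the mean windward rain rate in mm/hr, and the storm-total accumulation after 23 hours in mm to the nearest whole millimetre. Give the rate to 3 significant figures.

Incoming column moisture flux per unit ridge length: F = V × PW = 14.5 × 35.4 = 513.3 mm·m/s.
Spread over the 67 km slope with efficiency ε = 0.46: R = ε·F/W = 0.46 × 513.3 / 67000 m = 3.524e-03 mm/s.
R = 3.524e-03 × 3600 = 12.7 mm/hr.
Over 23 h: total = 12.7 × 23 = 292.1 ≈ 292 mm.

R ≈ 12.7 mm/hr; total ≈ 292 mm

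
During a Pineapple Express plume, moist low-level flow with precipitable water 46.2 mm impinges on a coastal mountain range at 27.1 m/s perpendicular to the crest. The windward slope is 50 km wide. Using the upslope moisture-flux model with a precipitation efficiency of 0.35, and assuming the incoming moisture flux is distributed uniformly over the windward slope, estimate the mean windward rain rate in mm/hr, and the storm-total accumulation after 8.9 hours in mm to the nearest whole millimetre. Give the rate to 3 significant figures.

Incoming column moisture flux per unit ridge length: F = V × PW = 27.1 × 46.2 = 1252.02 mm·m/s.
Spread over the 50 km slope with efficiency ε = 0.35: R = ε·F/W = 0.35 × 1252.02 / 50000 m = 8.764e-03 mm/s.
R = 8.764e-03 × 3600 = 31.6 mm/hr.
Over 8.9 h: total = 31.6 × 8.9 = 281.24 ≈ 281 mm.

R ≈ 31.6 mm/hr; total ≈ 281 mm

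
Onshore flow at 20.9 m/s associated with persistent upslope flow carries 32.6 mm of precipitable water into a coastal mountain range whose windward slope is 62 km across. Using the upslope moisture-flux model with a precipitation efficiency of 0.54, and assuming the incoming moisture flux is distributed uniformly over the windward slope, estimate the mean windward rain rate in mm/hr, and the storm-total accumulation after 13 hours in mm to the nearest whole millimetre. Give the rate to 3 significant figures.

Incoming column moisture flux per unit ridge length: F = V × PW = 20.9 × 32.6 = 681.34 mm·m/s.
Spread over the 62 km slope with efficiency ε = 0.54: R = ε·F/W = 0.54 × 681.34 / 62000 m = 5.934e-03 mm/s.
R = 5.934e-03 × 3600 = 21.4 mm/hr.
Over 13 h: total = 21.4 × 13 = 278.2 ≈ 278 mm.

R ≈ 21.4 mm/hr; total ≈ 278 mm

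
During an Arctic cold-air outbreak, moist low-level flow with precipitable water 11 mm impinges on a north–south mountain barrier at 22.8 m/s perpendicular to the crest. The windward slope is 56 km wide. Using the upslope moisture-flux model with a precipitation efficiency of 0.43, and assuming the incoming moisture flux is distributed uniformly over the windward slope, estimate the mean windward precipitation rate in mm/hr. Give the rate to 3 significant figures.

R ≈ 6.93 mm/hr

Incoming column moisture flux per unit ridge length: F = V × PW = 22.8 × 11 = 250.8 mm·m/s.
Spread over the 56 km slope with efficiency ε = 0.43: R = ε·F/W = 0.43 × 250.8 / 56000 m = 1.926e-03 mm/s.
R = 1.926e-03 × 3600 = 6.93 mm/hr.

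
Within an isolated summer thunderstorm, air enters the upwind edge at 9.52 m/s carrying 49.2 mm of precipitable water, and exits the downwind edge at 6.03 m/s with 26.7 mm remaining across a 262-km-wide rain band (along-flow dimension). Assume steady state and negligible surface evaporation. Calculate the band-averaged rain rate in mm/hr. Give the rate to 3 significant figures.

R ≈ 4.22 mm/hr

Column moisture flux per unit crosswind length is F = V × PW.
Inflow: F_in = 9.52 × 49.2 = 468.384 mm·m/s
Outflow: F_out = 6.03 × 26.7 = 161.001 mm·m/s
Steady-state rate R = (F_in − F_out)/L = (468.384 − 161.001) / 262000 m = 1.173e-03 mm/s.
R = 1.173e-03 × 3600 = 4.22 mm/hr.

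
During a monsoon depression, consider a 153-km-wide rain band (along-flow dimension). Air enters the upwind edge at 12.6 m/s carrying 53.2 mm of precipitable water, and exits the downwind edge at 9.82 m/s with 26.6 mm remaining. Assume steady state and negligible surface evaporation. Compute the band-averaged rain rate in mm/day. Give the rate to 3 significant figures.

Column moisture flux per unit crosswind length is F = V × PW.
Inflow: F_in = 12.6 × 53.2 = 670.32 mm·m/s
Outflow: F_out = 9.82 × 26.6 = 261.212 mm·m/s
Steady-state rate R = (F_in − F_out)/L = (670.32 − 261.212) / 153000 m = 2.674e-03 mm/s.
R = 2.674e-03 × 3600 × 24 = 231 mm/day.

R ≈ 231 mm/day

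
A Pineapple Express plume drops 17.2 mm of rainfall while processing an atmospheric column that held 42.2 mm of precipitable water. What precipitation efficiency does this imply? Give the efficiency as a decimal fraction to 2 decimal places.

ε = rainfall / PW = 17.2 / 42.2 = 0.41.

ε ≈ 0.41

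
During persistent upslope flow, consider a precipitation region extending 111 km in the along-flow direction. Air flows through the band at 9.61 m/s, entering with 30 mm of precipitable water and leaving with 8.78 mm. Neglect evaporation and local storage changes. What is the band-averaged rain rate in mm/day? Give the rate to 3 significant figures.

Column moisture flux per unit crosswind length is F = V × PW.
Inflow: F_in = 9.61 × 30 = 288.3 mm·m/s
Outflow: F_out = 9.61 × 8.78 = 84.3758 mm·m/s
Steady-state rate R = (F_in − F_out)/L = (288.3 − 84.3758) / 111000 m = 1.837e-03 mm/s.
R = 1.837e-03 × 3600 × 24 = 159 mm/day.

R ≈ 159 mm/day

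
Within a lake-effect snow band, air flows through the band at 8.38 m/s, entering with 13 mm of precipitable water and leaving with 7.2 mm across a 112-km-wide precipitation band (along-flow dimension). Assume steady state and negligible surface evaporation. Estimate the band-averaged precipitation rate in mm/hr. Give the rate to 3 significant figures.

Column moisture flux per unit crosswind length is F = V × PW.
Inflow: F_in = 8.38 × 13 = 108.94 mm·m/s
Outflow: F_out = 8.38 × 7.2 = 60.336 mm·m/s
Steady-state rate R = (F_in − F_out)/L = (108.94 − 60.336) / 112000 m = 4.340e-04 mm/s.
R = 4.340e-04 × 3600 = 1.56 mm/hr.

R ≈ 1.56 mm/hr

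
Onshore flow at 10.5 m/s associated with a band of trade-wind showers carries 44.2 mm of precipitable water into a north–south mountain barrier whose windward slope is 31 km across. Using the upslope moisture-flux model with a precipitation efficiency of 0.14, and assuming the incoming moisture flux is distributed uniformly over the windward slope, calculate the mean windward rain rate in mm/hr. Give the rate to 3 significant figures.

Incoming column moisture flux per unit ridge length: F = V × PW = 10.5 × 44.2 = 464.1 mm·m/s.
Spread over the 31 km slope with efficiency ε = 0.14: R = ε·F/W = 0.14 × 464.1 / 31000 m = 2.096e-03 mm/s.
R = 2.096e-03 × 3600 = 7.55 mm/hr.

R ≈ 7.55 mm/hr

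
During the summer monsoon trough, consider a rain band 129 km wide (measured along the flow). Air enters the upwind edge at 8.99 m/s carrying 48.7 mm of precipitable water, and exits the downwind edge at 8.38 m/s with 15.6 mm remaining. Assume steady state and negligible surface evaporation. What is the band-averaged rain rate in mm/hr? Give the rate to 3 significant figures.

R ≈ 8.57 mm/hr

Column moisture flux per unit crosswind length is F = V × PW.
Inflow: F_in = 8.99 × 48.7 = 437.813 mm·m/s
Outflow: F_out = 8.38 × 15.6 = 130.728 mm·m/s
Steady-state rate R = (F_in − F_out)/L = (437.813 − 130.728) / 129000 m = 2.381e-03 mm/s.
R = 2.381e-03 × 3600 = 8.57 mm/hr.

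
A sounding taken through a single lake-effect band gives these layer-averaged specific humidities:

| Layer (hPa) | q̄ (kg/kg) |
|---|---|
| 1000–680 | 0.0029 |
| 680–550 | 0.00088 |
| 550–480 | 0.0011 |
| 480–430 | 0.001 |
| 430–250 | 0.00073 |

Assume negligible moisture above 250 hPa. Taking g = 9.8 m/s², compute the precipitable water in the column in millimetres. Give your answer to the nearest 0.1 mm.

Precipitable water is the column-integrated vapour mass per unit area: PW = (1/g) Σ q̄ Δp, with q in kg/kg and Δp in Pa (1 kg/m² of water = 1 mm).
Layer 1000–680 hPa: Δp = 320 hPa = 32000 Pa, q̄ = 0.0029 kg/kg → 0.0029 × 32000 / 9.8 = 9.47 mm
Layer 680–550 hPa: Δp = 130 hPa = 13000 Pa, q̄ = 0.00088 kg/kg → 0.00088 × 13000 / 9.8 = 1.17 mm
Layer 550–480 hPa: Δp = 70 hPa = 7000 Pa, q̄ = 0.0011 kg/kg → 0.0011 × 7000 / 9.8 = 0.79 mm
Layer 480–430 hPa: Δp = 50 hPa = 5000 Pa, q̄ = 0.001 kg/kg → 0.001 × 5000 / 9.8 = 0.51 mm
Layer 430–250 hPa: Δp = 180 hPa = 18000 Pa, q̄ = 0.00073 kg/kg → 0.00073 × 18000 / 9.8 = 1.34 mm
PW = 9.47 + 1.17 + 0.79 + 0.51 + 1.34 = 13.28 ≈ 13.3 mm.

PW ≈ 13.3 mm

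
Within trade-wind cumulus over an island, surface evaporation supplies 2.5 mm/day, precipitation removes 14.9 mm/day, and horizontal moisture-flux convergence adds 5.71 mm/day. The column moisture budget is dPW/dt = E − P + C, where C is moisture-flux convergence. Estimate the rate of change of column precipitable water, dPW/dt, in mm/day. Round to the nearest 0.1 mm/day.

dPW/dt = E − P + C = 2.5 − 14.9 + (5.71) = -6.7 mm/day.

dPW/dt ≈ -6.7 mm/day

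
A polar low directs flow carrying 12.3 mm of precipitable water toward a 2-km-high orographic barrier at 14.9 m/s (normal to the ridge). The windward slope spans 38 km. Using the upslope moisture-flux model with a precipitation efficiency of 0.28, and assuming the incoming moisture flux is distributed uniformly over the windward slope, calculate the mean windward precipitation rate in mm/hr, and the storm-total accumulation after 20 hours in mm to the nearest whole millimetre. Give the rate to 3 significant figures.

R ≈ 4.86 mm/hr; total ≈ 97 mm

Incoming column moisture flux per unit ridge length: F = V × PW = 14.9 × 12.3 = 183.27 mm·m/s.
Spread over the 38 km slope with efficiency ε = 0.28: R = ε·F/W = 0.28 × 183.27 / 38000 m = 1.350e-03 mm/s.
R = 1.350e-03 × 3600 = 4.86 mm/hr.
Over 20 h: total = 4.86 × 20 = 97.2 ≈ 97 mm.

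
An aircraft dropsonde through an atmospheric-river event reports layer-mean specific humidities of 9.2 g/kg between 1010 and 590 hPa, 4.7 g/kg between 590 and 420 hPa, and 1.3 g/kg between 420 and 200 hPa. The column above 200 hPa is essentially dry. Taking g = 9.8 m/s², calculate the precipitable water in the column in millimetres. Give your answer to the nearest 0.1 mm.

Precipitable water is the column-integrated vapour mass per unit area: PW = (1/g) Σ q̄ Δp, with q in kg/kg and Δp in Pa (1 kg/m² of water = 1 mm).
Layer 1010–590 hPa: Δp = 420 hPa = 42000 Pa, q̄ = 0.0092 kg/kg → 0.0092 × 42000 / 9.8 = 39.43 mm
Layer 590–420 hPa: Δp = 170 hPa = 17000 Pa, q̄ = 0.0047 kg/kg → 0.0047 × 17000 / 9.8 = 8.15 mm
Layer 420–200 hPa: Δp = 220 hPa = 22000 Pa, q̄ = 0.0013 kg/kg → 0.0013 × 22000 / 9.8 = 2.92 mm
PW = 39.43 + 8.15 + 2.92 = 50.50 ≈ 50.5 mm.

PW ≈ 50.5 mm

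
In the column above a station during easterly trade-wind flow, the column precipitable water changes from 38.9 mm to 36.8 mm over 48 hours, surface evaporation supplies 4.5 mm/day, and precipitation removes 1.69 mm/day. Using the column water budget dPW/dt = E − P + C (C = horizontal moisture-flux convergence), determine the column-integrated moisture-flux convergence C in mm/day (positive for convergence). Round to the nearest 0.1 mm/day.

C ≈ -3.9 mm/day

dPW/dt = (36.8 − 38.9) mm / (48/24 day) = -1.050 mm/day.
C = dPW/dt − E + P = (-1.050) − 4.5 + 1.69 = -3.9 mm/day.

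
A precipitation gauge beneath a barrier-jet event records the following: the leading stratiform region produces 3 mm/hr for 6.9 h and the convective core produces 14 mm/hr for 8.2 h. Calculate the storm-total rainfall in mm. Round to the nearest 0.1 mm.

Total = Σ Rᵢ Δtᵢ = 3 × 6.9 + 14 × 8.2
      = 20.7 + 114.8 = 135.5 mm.

total ≈ 135.5 mm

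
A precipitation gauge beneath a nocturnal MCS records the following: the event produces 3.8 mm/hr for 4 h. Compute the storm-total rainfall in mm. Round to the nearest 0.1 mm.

Total = Σ Rᵢ Δtᵢ = 3.8 × 4
      = 15.2 = 15.2 mm.

total ≈ 15.2 mm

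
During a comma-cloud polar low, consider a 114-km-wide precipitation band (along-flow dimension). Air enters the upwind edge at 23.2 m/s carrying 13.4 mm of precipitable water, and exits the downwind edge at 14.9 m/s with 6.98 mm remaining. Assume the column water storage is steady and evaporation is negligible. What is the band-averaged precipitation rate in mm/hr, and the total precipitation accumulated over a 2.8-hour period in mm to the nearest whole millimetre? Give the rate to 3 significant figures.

R ≈ 6.53 mm/hr; total ≈ 18 mm

Column moisture flux per unit crosswind length is F = V × PW.
Inflow: F_in = 23.2 × 13.4 = 310.88 mm·m/s
Outflow: F_out = 14.9 × 6.98 = 104.002 mm·m/s
Steady-state rate R = (F_in − F_out)/L = (310.88 − 104.002) / 114000 m = 1.815e-03 mm/s.
R = 1.815e-03 × 3600 = 6.53 mm/hr.
Over 2.8 h: total = 6.53 × 2.8 = 18.284 ≈ 18 mm.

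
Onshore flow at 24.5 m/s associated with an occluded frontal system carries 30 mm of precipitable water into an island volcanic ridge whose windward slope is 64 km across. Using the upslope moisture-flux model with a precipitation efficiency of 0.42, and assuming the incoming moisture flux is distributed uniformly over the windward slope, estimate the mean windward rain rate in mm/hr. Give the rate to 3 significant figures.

R ≈ 17.4 mm/hr

Incoming column moisture flux per unit ridge length: F = V × PW = 24.5 × 30 = 735 mm·m/s.
Spread over the 64 km slope with efficiency ε = 0.42: R = ε·F/W = 0.42 × 735 / 64000 m = 4.823e-03 mm/s.
R = 4.823e-03 × 3600 = 17.4 mm/hr.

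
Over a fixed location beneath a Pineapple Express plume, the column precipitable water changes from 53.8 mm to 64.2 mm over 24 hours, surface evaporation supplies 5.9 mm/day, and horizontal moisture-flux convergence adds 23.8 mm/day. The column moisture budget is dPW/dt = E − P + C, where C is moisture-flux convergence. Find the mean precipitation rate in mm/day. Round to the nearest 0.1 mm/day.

P ≈ 19.3 mm/day

dPW/dt = (64.2 − 53.8) mm / (24/24 day) = +10.400 mm/day.
P = E + C − dPW/dt = 5.9 + (23.8) − (+10.400) = 19.3 mm/day.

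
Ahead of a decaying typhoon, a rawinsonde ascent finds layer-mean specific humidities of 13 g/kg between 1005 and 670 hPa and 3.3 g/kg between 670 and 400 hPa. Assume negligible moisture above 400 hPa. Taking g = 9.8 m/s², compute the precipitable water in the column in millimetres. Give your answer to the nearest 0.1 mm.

PW ≈ 53.5 mm

Precipitable water is the column-integrated vapour mass per unit area: PW = (1/g) Σ q̄ Δp, with q in kg/kg and Δp in Pa (1 kg/m² of water = 1 mm).
Layer 1005–670 hPa: Δp = 335 hPa = 33500 Pa, q̄ = 0.013 kg/kg → 0.013 × 33500 / 9.8 = 44.44 mm
Layer 670–400 hPa: Δp = 270 hPa = 27000 Pa, q̄ = 0.0033 kg/kg → 0.0033 × 27000 / 9.8 = 9.09 mm
PW = 44.44 + 9.09 = 53.53 ≈ 53.5 mm.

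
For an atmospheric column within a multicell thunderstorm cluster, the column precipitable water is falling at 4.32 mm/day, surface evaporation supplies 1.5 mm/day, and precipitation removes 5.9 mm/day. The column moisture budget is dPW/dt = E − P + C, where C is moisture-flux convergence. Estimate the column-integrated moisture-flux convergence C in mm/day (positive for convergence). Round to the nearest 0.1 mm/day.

dPW/dt = -4.32 mm/day.
C = dPW/dt − E + P = (-4.32) − 1.5 + 5.9 = 0.1 mm/day.

C ≈ 0.1 mm/day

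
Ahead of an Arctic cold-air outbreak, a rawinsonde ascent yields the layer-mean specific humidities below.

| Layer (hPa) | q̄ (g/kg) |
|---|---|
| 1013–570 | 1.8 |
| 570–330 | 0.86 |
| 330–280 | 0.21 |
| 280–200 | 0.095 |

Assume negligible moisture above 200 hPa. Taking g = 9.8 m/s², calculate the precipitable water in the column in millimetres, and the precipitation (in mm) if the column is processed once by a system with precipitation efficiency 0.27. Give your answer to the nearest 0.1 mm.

Precipitable water is the column-integrated vapour mass per unit area: PW = (1/g) Σ q̄ Δp, with q in kg/kg and Δp in Pa (1 kg/m² of water = 1 mm).
Layer 1013–570 hPa: Δp = 443 hPa = 44300 Pa, q̄ = 0.0018 kg/kg → 0.0018 × 44300 / 9.8 = 8.14 mm
Layer 570–330 hPa: Δp = 240 hPa = 24000 Pa, q̄ = 0.00086 kg/kg → 0.00086 × 24000 / 9.8 = 2.11 mm
Layer 330–280 hPa: Δp = 50 hPa = 5000 Pa, q̄ = 0.00021 kg/kg → 0.00021 × 5000 / 9.8 = 0.11 mm
Layer 280–200 hPa: Δp = 80 hPa = 8000 Pa, q̄ = 9.5e-05 kg/kg → 9.5e-05 × 8000 / 9.8 = 0.08 mm
PW = 8.14 + 2.11 + 0.11 + 0.08 = 10.44 ≈ 10.4 mm.
Precipitation = ε × PW = 0.27 × 10.4 = 2.8 mm.

PW ≈ 10.4 mm; precipitation ≈ 2.8 mm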